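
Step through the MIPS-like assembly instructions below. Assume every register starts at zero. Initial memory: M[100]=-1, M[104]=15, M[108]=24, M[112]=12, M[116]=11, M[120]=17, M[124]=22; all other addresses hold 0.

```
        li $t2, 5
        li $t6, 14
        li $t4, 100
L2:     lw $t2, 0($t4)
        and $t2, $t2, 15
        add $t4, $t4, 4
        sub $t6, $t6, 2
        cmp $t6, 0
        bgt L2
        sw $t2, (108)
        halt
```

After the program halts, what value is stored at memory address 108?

li $t2, 5 → $t2=5
li $t6, 14 → $t6=14
li $t4, 100 → $t4=100
lw $t2, 0($t4) → $t2=M[100]=-1
and $t2, $t2, 15 → $t2=(-1)&15=15
add $t4, $t4, 4 → $t4=100+4=104
sub $t6, $t6, 2 → $t6=14-2=12
cmp $t6, 0  (cmp 12,0)
bgt L2: taken
lw $t2, 0($t4) → $t2=M[104]=15
and $t2, $t2, 15 → $t2=15&15=15
add $t4, $t4, 4 → $t4=104+4=108
sub $t6, $t6, 2 → $t6=12-2=10
cmp $t6, 0  (cmp 10,0)
bgt L2: taken
lw $t2, 0($t4) → $t2=M[108]=24
and $t2, $t2, 15 → $t2=24&15=8
add $t4, $t4, 4 → $t4=108+4=112
sub $t6, $t6, 2 → $t6=10-2=8
cmp $t6, 0  (cmp 8,0)
bgt L2: taken
lw $t2, 0($t4) → $t2=M[112]=12
and $t2, $t2, 15 → $t2=12&15=12
add $t4, $t4, 4 → $t4=112+4=116
sub $t6, $t6, 2 → $t6=8-2=6
cmp $t6, 0  (cmp 6,0)
bgt L2: taken
lw $t2, 0($t4) → $t2=M[116]=11
and $t2, $t2, 15 → $t2=11&15=11
add $t4, $t4, 4 → $t4=116+4=120
sub $t6, $t6, 2 → $t6=6-2=4
cmp $t6, 0  (cmp 4,0)
bgt L2: taken
lw $t2, 0($t4) → $t2=M[120]=17
and $t2, $t2, 15 → $t2=17&15=1
add $t4, $t4, 4 → $t4=120+4=124
sub $t6, $t6, 2 → $t6=4-2=2
cmp $t6, 0  (cmp 2,0)
bgt L2: taken
lw $t2, 0($t4) → $t2=M[124]=22
and $t2, $t2, 15 → $t2=22&15=6
add $t4, $t4, 4 → $t4=124+4=128
sub $t6, $t6, 2 → $t6=2-2=0
cmp $t6, 0  (cmp 0,0)
bgt L2: not taken
sw $t2, (108) → M[108]=6
halt.

6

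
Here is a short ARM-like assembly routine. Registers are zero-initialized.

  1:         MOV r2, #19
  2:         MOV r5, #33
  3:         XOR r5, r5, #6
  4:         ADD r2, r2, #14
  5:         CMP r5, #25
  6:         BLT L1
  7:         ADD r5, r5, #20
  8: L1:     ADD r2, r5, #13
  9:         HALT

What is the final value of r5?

59

MOV r2, #19 → r2=19
MOV r5, #33 → r5=33
XOR r5, r5, #6 → r5=33^6=39
ADD r2, r2, #14 → r2=19+14=33
CMP r5, #25  (cmp 39,25)
BLT L1: not taken
ADD r5, r5, #20 → r5=39+20=59
ADD r2, r5, #13 → r2=59+13=72
halt.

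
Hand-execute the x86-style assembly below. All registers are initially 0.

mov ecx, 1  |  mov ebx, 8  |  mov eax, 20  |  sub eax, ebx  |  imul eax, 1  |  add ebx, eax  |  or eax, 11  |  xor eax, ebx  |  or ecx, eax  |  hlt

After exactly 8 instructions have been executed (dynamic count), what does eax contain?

after mov ecx, 1: ecx=1
after mov ebx, 8: ebx=8
after mov eax, 20: eax=20
after sub eax, ebx: eax=20-8=12
after imul eax, 1: eax=12*1=12
after add ebx, eax: ebx=8+12=20
after or eax, 11: eax=12|11=15
after xor eax, ebx: eax=15^20=27
After step 8: eax = 27.

27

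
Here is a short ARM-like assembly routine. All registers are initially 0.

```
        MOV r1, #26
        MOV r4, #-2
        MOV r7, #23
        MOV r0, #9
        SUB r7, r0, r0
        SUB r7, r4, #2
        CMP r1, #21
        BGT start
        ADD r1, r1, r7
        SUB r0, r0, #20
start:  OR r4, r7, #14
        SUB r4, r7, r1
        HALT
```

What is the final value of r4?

-30

MOV r1, #26 → r1=26
MOV r4, #-2 → r4=-2
MOV r7, #23 → r7=23
MOV r0, #9 → r0=9
SUB r7, r0, r0 → r7=9-9=0
SUB r7, r4, #2 → r7=(-2)-2=-4
CMP r1, #21  (cmp 26,21)
BGT start: taken
OR r4, r7, #14 → r4=(-4)|14=-2
SUB r4, r7, r1 → r4=(-4)-26=-30
halt.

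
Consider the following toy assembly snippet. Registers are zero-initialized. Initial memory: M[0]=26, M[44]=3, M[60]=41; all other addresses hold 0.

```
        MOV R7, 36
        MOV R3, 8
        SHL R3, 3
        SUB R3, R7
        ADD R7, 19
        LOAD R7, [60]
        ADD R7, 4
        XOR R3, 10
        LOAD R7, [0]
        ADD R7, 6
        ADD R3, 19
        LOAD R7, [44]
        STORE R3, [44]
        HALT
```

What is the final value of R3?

after MOV R7, 36: R7=36
after MOV R3, 8: R3=8
after SHL R3, 3: R3=8<<3=64
after SUB R3, R7: R3=64-36=28
after ADD R7, 19: R7=36+19=55
after LOAD R7, [60]: R7=M[60]=41
after ADD R7, 4: R7=41+4=45
after XOR R3, 10: R3=28^10=22
after LOAD R7, [0]: R7=M[0]=26
after ADD R7, 6: R7=26+6=32
after ADD R3, 19: R3=22+19=41
after LOAD R7, [44]: R7=M[44]=3
STORE R3, [44] → M[44]=41
halt.

41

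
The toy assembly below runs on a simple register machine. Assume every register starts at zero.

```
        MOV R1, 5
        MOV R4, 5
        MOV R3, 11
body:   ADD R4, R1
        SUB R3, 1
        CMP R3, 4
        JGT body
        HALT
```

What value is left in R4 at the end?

after MOV R1, 5: R1=5
after MOV R4, 5: R4=5
after MOV R3, 11: R3=11
after ADD R4, R1: R4=5+5=10
after SUB R3, 1: R3=11-1=10
CMP R3, 4  (cmp 10,4)
JGT body: taken
after ADD R4, R1: R4=10+5=15
after SUB R3, 1: R3=10-1=9
CMP R3, 4  (cmp 9,4)
JGT body: taken
after ADD R4, R1: R4=15+5=20
after SUB R3, 1: R3=9-1=8
CMP R3, 4  (cmp 8,4)
JGT body: taken
after ADD R4, R1: R4=20+5=25
after SUB R3, 1: R3=8-1=7
CMP R3, 4  (cmp 7,4)
JGT body: taken
after ADD R4, R1: R4=25+5=30
after SUB R3, 1: R3=7-1=6
CMP R3, 4  (cmp 6,4)
JGT body: taken
after ADD R4, R1: R4=30+5=35
after SUB R3, 1: R3=6-1=5
CMP R3, 4  (cmp 5,4)
JGT body: taken
after ADD R4, R1: R4=35+5=40
after SUB R3, 1: R3=5-1=4
CMP R3, 4  (cmp 4,4)
JGT body: not taken
halt.

40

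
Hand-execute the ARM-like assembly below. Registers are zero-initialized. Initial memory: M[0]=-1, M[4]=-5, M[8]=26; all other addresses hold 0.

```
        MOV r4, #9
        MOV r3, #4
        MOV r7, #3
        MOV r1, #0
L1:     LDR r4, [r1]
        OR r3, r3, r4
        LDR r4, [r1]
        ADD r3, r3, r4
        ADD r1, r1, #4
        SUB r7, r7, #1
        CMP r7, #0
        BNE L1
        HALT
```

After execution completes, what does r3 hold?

after MOV r4, #9: r4=9
after MOV r3, #4: r3=4
after MOV r7, #3: r7=3
after MOV r1, #0: r1=0
after LDR r4, [r1]: r4=M[0]=-1
after OR r3, r3, r4: r3=4|(-1)=-1
after LDR r4, [r1]: r4=M[0]=-1
after ADD r3, r3, r4: r3=(-1)+(-1)=-2
after ADD r1, r1, #4: r1=0+4=4
after SUB r7, r7, #1: r7=3-1=2
CMP r7, #0  (cmp 2,0)
BNE L1: taken
after LDR r4, [r1]: r4=M[4]=-5
after OR r3, r3, r4: r3=(-2)|(-5)=-1
after LDR r4, [r1]: r4=M[4]=-5
after ADD r3, r3, r4: r3=(-1)+(-5)=-6
after ADD r1, r1, #4: r1=4+4=8
after SUB r7, r7, #1: r7=2-1=1
CMP r7, #0  (cmp 1,0)
BNE L1: taken
after LDR r4, [r1]: r4=M[8]=26
after OR r3, r3, r4: r3=(-6)|26=-6
after LDR r4, [r1]: r4=M[8]=26
after ADD r3, r3, r4: r3=(-6)+26=20
after ADD r1, r1, #4: r1=8+4=12
after SUB r7, r7, #1: r7=1-1=0
CMP r7, #0  (cmp 0,0)
BNE L1: not taken
halt.

20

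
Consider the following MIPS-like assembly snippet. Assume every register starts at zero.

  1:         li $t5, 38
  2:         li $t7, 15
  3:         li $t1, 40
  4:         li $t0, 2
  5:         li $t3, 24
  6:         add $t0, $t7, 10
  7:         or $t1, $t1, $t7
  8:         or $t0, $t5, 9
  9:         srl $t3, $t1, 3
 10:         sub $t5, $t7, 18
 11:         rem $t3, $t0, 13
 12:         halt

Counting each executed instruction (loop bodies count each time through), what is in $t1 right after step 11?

$t5=38
$t7=15
$t1=40
$t0=2
$t3=24
$t0=15+10=25
$t1=40|15=47
$t0=38|9=47
$t3=47>>3=5
$t5=15-18=-3
$t3=47%13=8
After step 11: $t1 = 47.

47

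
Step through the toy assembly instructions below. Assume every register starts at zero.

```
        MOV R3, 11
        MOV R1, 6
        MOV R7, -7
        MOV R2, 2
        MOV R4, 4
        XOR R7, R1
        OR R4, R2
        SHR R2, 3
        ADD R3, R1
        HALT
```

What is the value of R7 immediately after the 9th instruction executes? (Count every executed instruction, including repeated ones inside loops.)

-1

after MOV R3, 11: R3=11
after MOV R1, 6: R1=6
after MOV R7, -7: R7=-7
after MOV R2, 2: R2=2
after MOV R4, 4: R4=4
after XOR R7, R1: R7=(-7)^6=-1
after OR R4, R2: R4=4|2=6
after SHR R2, 3: R2=2>>3=0
after ADD R3, R1: R3=11+6=17
After step 9: R7 = -1.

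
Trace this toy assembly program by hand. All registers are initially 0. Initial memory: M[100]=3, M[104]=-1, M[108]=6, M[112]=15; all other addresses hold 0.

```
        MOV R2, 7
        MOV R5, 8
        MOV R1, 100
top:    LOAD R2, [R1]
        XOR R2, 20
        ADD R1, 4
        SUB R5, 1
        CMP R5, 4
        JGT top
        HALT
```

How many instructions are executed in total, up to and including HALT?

after MOV R2, 7: R2=7
after MOV R5, 8: R5=8
after MOV R1, 100: R1=100
after LOAD R2, [R1]: R2=M[100]=3
after XOR R2, 20: R2=3^20=23
after ADD R1, 4: R1=100+4=104
after SUB R5, 1: R5=8-1=7
CMP R5, 4  (cmp 7,4)
JGT top: taken
after LOAD R2, [R1]: R2=M[104]=-1
after XOR R2, 20: R2=(-1)^20=-21
after ADD R1, 4: R1=104+4=108
after SUB R5, 1: R5=7-1=6
CMP R5, 4  (cmp 6,4)
JGT top: taken
after LOAD R2, [R1]: R2=M[108]=6
after XOR R2, 20: R2=6^20=18
after ADD R1, 4: R1=108+4=112
after SUB R5, 1: R5=6-1=5
CMP R5, 4  (cmp 5,4)
JGT top: taken
after LOAD R2, [R1]: R2=M[112]=15
after XOR R2, 20: R2=15^20=27
after ADD R1, 4: R1=112+4=116
after SUB R5, 1: R5=5-1=4
CMP R5, 4  (cmp 4,4)
JGT top: not taken
halt.
Total executed instructions: 28.

28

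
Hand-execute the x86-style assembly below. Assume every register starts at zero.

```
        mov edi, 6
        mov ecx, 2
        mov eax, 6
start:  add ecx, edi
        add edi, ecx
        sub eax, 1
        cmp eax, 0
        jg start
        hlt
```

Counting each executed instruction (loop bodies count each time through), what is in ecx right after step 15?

58

after mov edi, 6: edi=6
after mov ecx, 2: ecx=2
after mov eax, 6: eax=6
after add ecx, edi: ecx=2+6=8
after add edi, ecx: edi=6+8=14
after sub eax, 1: eax=6-1=5
cmp eax, 0  (cmp 5,0)
jg start: taken
after add ecx, edi: ecx=8+14=22
after add edi, ecx: edi=14+22=36
after sub eax, 1: eax=5-1=4
cmp eax, 0  (cmp 4,0)
jg start: taken
after add ecx, edi: ecx=22+36=58
after add edi, ecx: edi=36+58=94
After step 15: ecx = 58.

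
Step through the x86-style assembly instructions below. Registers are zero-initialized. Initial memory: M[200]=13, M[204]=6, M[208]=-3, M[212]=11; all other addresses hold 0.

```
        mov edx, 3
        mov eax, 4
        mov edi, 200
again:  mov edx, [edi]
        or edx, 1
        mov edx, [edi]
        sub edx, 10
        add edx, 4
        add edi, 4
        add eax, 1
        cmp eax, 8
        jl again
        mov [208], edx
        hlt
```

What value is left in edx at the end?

edx=3
eax=4
edi=200
edx=M[200]=13
edx=13|1=13
edx=M[200]=13
edx=13-10=3
edx=3+4=7
edi=200+4=204
eax=4+1=5
cmp eax, 8  (cmp 5,8)
jl again: taken
edx=M[204]=6
edx=6|1=7
edx=M[204]=6
edx=6-10=-4
edx=(-4)+4=0
edi=204+4=208
eax=5+1=6
cmp eax, 8  (cmp 6,8)
jl again: taken
edx=M[208]=-3
edx=(-3)|1=-3
edx=M[208]=-3
edx=(-3)-10=-13
edx=(-13)+4=-9
edi=208+4=212
eax=6+1=7
cmp eax, 8  (cmp 7,8)
jl again: taken
edx=M[212]=11
edx=11|1=11
edx=M[212]=11
edx=11-10=1
edx=1+4=5
edi=212+4=216
eax=7+1=8
cmp eax, 8  (cmp 8,8)
jl again: not taken
mov [208], edx → M[208]=5
halt.

5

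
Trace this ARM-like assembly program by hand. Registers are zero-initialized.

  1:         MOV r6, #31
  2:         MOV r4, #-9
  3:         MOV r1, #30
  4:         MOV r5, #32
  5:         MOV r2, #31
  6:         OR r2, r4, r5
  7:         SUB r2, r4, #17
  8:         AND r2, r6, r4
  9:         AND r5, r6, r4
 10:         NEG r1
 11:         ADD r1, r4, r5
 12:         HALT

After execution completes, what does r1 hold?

14

MOV r6, #31 → r6=31
MOV r4, #-9 → r4=-9
MOV r1, #30 → r1=30
MOV r5, #32 → r5=32
MOV r2, #31 → r2=31
OR r2, r4, r5 → r2=(-9)|32=-9
SUB r2, r4, #17 → r2=(-9)-17=-26
AND r2, r6, r4 → r2=31&(-9)=23
AND r5, r6, r4 → r5=31&(-9)=23
NEG r1 → r1=-(30)=-30
ADD r1, r4, r5 → r1=(-9)+23=14
halt.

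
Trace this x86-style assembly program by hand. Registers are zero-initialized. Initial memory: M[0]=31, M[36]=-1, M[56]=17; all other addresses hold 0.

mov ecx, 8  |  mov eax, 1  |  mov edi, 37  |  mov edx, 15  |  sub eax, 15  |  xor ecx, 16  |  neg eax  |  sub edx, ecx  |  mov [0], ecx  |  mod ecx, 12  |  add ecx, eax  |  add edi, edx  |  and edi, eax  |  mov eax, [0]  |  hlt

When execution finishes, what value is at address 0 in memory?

ecx=8
eax=1
edi=37
edx=15
eax=1-15=-14
ecx=8^16=24
eax=-(-14)=14
edx=15-24=-9
mov [0], ecx → M[0]=24
ecx=24%12=0
ecx=0+14=14
edi=37+(-9)=28
edi=28&14=12
eax=M[0]=24
halt.

24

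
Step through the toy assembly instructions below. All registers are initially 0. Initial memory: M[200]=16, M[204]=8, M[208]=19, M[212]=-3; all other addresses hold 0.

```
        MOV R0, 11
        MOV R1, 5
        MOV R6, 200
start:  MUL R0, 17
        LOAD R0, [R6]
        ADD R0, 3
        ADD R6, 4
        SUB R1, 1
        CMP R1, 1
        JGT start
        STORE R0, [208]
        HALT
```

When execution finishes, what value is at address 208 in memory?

0

MOV R0, 11 → R0=11
MOV R1, 5 → R1=5
MOV R6, 200 → R6=200
MUL R0, 17 → R0=11*17=187
LOAD R0, [R6] → R0=M[200]=16
ADD R0, 3 → R0=16+3=19
ADD R6, 4 → R6=200+4=204
SUB R1, 1 → R1=5-1=4
CMP R1, 1  (cmp 4,1)
JGT start: taken
MUL R0, 17 → R0=19*17=323
LOAD R0, [R6] → R0=M[204]=8
ADD R0, 3 → R0=8+3=11
ADD R6, 4 → R6=204+4=208
SUB R1, 1 → R1=4-1=3
CMP R1, 1  (cmp 3,1)
JGT start: taken
MUL R0, 17 → R0=11*17=187
LOAD R0, [R6] → R0=M[208]=19
ADD R0, 3 → R0=19+3=22
ADD R6, 4 → R6=208+4=212
SUB R1, 1 → R1=3-1=2
CMP R1, 1  (cmp 2,1)
JGT start: taken
MUL R0, 17 → R0=22*17=374
LOAD R0, [R6] → R0=M[212]=-3
ADD R0, 3 → R0=(-3)+3=0
ADD R6, 4 → R6=212+4=216
SUB R1, 1 → R1=2-1=1
CMP R1, 1  (cmp 1,1)
JGT start: not taken
STORE R0, [208] → M[208]=0
halt.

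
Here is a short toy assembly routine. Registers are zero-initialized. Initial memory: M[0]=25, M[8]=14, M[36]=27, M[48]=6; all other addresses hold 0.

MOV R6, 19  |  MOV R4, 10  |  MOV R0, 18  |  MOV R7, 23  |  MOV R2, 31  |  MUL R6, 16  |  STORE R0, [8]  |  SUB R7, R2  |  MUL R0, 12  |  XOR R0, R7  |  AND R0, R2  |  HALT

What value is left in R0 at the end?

0

after MOV R6, 19: R6=19
after MOV R4, 10: R4=10
after MOV R0, 18: R0=18
after MOV R7, 23: R7=23
after MOV R2, 31: R2=31
after MUL R6, 16: R6=19*16=304
STORE R0, [8] → M[8]=18
after SUB R7, R2: R7=23-31=-8
after MUL R0, 12: R0=18*12=216
after XOR R0, R7: R0=216^(-8)=-224
after AND R0, R2: R0=(-224)&31=0
halt.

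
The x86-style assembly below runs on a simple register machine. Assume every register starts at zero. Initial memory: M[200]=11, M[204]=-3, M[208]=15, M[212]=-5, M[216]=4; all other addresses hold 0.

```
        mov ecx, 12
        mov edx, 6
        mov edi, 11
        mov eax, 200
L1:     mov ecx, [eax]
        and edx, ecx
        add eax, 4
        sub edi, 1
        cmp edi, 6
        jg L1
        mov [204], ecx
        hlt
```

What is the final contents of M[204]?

4

ecx=12
edx=6
edi=11
eax=200
ecx=M[200]=11
edx=6&11=2
eax=200+4=204
edi=11-1=10
cmp edi, 6  (cmp 10,6)
jg L1: taken
ecx=M[204]=-3
edx=2&(-3)=0
eax=204+4=208
edi=10-1=9
cmp edi, 6  (cmp 9,6)
jg L1: taken
ecx=M[208]=15
edx=0&15=0
eax=208+4=212
edi=9-1=8
cmp edi, 6  (cmp 8,6)
jg L1: taken
ecx=M[212]=-5
edx=0&(-5)=0
eax=212+4=216
edi=8-1=7
cmp edi, 6  (cmp 7,6)
jg L1: taken
ecx=M[216]=4
edx=0&4=0
eax=216+4=220
edi=7-1=6
cmp edi, 6  (cmp 6,6)
jg L1: not taken
mov [204], ecx → M[204]=4
halt.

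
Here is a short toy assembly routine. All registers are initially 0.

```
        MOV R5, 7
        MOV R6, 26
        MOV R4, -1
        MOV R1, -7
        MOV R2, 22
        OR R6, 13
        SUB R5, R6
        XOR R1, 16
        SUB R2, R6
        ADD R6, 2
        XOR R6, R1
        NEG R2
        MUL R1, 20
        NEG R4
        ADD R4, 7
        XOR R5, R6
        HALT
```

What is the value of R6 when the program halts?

-56

MOV R5, 7 → R5=7
MOV R6, 26 → R6=26
MOV R4, -1 → R4=-1
MOV R1, -7 → R1=-7
MOV R2, 22 → R2=22
OR R6, 13 → R6=26|13=31
SUB R5, R6 → R5=7-31=-24
XOR R1, 16 → R1=(-7)^16=-23
SUB R2, R6 → R2=22-31=-9
ADD R6, 2 → R6=31+2=33
XOR R6, R1 → R6=33^(-23)=-56
NEG R2 → R2=-(-9)=9
MUL R1, 20 → R1=(-23)*20=-460
NEG R4 → R4=-(-1)=1
ADD R4, 7 → R4=1+7=8
XOR R5, R6 → R5=(-24)^(-56)=32
halt.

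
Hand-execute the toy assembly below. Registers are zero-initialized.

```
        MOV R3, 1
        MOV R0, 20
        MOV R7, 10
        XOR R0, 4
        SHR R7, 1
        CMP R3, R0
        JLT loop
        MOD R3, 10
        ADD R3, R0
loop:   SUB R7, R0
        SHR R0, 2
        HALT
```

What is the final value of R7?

-11

after MOV R3, 1: R3=1
after MOV R0, 20: R0=20
after MOV R7, 10: R7=10
after XOR R0, 4: R0=20^4=16
after SHR R7, 1: R7=10>>1=5
CMP R3, R0  (cmp 1,16)
JLT loop: taken
after SUB R7, R0: R7=5-16=-11
after SHR R0, 2: R0=16>>2=4
halt.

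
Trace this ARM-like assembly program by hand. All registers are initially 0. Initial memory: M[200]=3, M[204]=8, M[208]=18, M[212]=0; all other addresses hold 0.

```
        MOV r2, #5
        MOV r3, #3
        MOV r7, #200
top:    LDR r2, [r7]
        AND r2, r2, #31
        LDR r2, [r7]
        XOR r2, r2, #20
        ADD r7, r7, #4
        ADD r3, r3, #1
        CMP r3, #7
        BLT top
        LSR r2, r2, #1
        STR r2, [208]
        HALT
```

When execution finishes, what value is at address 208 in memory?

10

MOV r2, #5 → r2=5
MOV r3, #3 → r3=3
MOV r7, #200 → r7=200
LDR r2, [r7] → r2=M[200]=3
AND r2, r2, #31 → r2=3&31=3
LDR r2, [r7] → r2=M[200]=3
XOR r2, r2, #20 → r2=3^20=23
ADD r7, r7, #4 → r7=200+4=204
ADD r3, r3, #1 → r3=3+1=4
CMP r3, #7  (cmp 4,7)
BLT top: taken
LDR r2, [r7] → r2=M[204]=8
AND r2, r2, #31 → r2=8&31=8
LDR r2, [r7] → r2=M[204]=8
XOR r2, r2, #20 → r2=8^20=28
ADD r7, r7, #4 → r7=204+4=208
ADD r3, r3, #1 → r3=4+1=5
CMP r3, #7  (cmp 5,7)
BLT top: taken
LDR r2, [r7] → r2=M[208]=18
AND r2, r2, #31 → r2=18&31=18
LDR r2, [r7] → r2=M[208]=18
XOR r2, r2, #20 → r2=18^20=6
ADD r7, r7, #4 → r7=208+4=212
ADD r3, r3, #1 → r3=5+1=6
CMP r3, #7  (cmp 6,7)
BLT top: taken
LDR r2, [r7] → r2=M[212]=0
AND r2, r2, #31 → r2=0&31=0
LDR r2, [r7] → r2=M[212]=0
XOR r2, r2, #20 → r2=0^20=20
ADD r7, r7, #4 → r7=212+4=216
ADD r3, r3, #1 → r3=6+1=7
CMP r3, #7  (cmp 7,7)
BLT top: not taken
LSR r2, r2, #1 → r2=20>>1=10
STR r2, [208] → M[208]=10
halt.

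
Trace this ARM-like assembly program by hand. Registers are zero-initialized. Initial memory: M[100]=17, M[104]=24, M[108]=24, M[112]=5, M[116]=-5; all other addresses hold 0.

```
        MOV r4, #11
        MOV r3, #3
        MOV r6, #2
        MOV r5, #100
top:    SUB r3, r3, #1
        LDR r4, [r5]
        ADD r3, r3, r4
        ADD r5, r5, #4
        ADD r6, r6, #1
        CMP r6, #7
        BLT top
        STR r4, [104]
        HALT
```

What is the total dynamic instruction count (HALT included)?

r4=11
r3=3
r6=2
r5=100
r3=3-1=2
r4=M[100]=17
r3=2+17=19
r5=100+4=104
r6=2+1=3
CMP r6, #7  (cmp 3,7)
BLT top: taken
r3=19-1=18
r4=M[104]=24
r3=18+24=42
r5=104+4=108
r6=3+1=4
CMP r6, #7  (cmp 4,7)
BLT top: taken
r3=42-1=41
r4=M[108]=24
r3=41+24=65
r5=108+4=112
r6=4+1=5
CMP r6, #7  (cmp 5,7)
BLT top: taken
r3=65-1=64
r4=M[112]=5
r3=64+5=69
r5=112+4=116
r6=5+1=6
CMP r6, #7  (cmp 6,7)
BLT top: taken
r3=69-1=68
r4=M[116]=-5
r3=68+(-5)=63
r5=116+4=120
r6=6+1=7
CMP r6, #7  (cmp 7,7)
BLT top: not taken
STR r4, [104] → M[104]=-5
halt.
Total executed instructions: 41.

41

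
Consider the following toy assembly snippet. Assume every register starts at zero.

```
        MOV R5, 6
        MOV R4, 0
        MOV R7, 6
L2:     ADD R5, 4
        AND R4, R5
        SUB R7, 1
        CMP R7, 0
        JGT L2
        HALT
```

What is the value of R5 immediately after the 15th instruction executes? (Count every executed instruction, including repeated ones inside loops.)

MOV R5, 6 → R5=6
MOV R4, 0 → R4=0
MOV R7, 6 → R7=6
ADD R5, 4 → R5=6+4=10
AND R4, R5 → R4=0&10=0
SUB R7, 1 → R7=6-1=5
CMP R7, 0  (cmp 5,0)
JGT L2: taken
ADD R5, 4 → R5=10+4=14
AND R4, R5 → R4=0&14=0
SUB R7, 1 → R7=5-1=4
CMP R7, 0  (cmp 4,0)
JGT L2: taken
ADD R5, 4 → R5=14+4=18
AND R4, R5 → R4=0&18=0
After step 15: R5 = 18.

18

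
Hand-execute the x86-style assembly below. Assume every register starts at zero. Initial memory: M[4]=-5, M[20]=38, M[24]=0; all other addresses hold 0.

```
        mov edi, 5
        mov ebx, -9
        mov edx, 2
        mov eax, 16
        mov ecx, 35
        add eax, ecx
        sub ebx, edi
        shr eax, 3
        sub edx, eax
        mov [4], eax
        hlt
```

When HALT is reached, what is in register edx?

edi=5
ebx=-9
edx=2
eax=16
ecx=35
eax=16+35=51
ebx=(-9)-5=-14
eax=51>>3=6
edx=2-6=-4
mov [4], eax → M[4]=6
halt.

-4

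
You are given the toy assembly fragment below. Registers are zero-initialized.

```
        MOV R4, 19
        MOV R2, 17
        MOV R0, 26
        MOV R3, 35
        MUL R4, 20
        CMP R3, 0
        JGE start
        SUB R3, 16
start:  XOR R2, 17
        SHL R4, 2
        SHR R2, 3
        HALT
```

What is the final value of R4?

1520

after MOV R4, 19: R4=19
after MOV R2, 17: R2=17
after MOV R0, 26: R0=26
after MOV R3, 35: R3=35
after MUL R4, 20: R4=19*20=380
CMP R3, 0  (cmp 35,0)
JGE start: taken
after XOR R2, 17: R2=17^17=0
after SHL R4, 2: R4=380<<2=1520
after SHR R2, 3: R2=0>>3=0
halt.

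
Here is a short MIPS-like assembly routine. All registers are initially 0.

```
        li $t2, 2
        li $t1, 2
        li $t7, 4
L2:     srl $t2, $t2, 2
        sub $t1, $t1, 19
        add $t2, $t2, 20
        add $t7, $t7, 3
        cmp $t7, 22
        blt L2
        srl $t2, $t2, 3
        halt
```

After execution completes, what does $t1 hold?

li $t2, 2 → $t2=2
li $t1, 2 → $t1=2
li $t7, 4 → $t7=4
srl $t2, $t2, 2 → $t2=2>>2=0
sub $t1, $t1, 19 → $t1=2-19=-17
add $t2, $t2, 20 → $t2=0+20=20
add $t7, $t7, 3 → $t7=4+3=7
cmp $t7, 22  (cmp 7,22)
blt L2: taken
srl $t2, $t2, 2 → $t2=20>>2=5
sub $t1, $t1, 19 → $t1=(-17)-19=-36
add $t2, $t2, 20 → $t2=5+20=25
add $t7, $t7, 3 → $t7=7+3=10
cmp $t7, 22  (cmp 10,22)
blt L2: taken
srl $t2, $t2, 2 → $t2=25>>2=6
sub $t1, $t1, 19 → $t1=(-36)-19=-55
add $t2, $t2, 20 → $t2=6+20=26
add $t7, $t7, 3 → $t7=10+3=13
cmp $t7, 22  (cmp 13,22)
blt L2: taken
srl $t2, $t2, 2 → $t2=26>>2=6
sub $t1, $t1, 19 → $t1=(-55)-19=-74
add $t2, $t2, 20 → $t2=6+20=26
add $t7, $t7, 3 → $t7=13+3=16
cmp $t7, 22  (cmp 16,22)
blt L2: taken
srl $t2, $t2, 2 → $t2=26>>2=6
sub $t1, $t1, 19 → $t1=(-74)-19=-93
add $t2, $t2, 20 → $t2=6+20=26
add $t7, $t7, 3 → $t7=16+3=19
cmp $t7, 22  (cmp 19,22)
blt L2: taken
srl $t2, $t2, 2 → $t2=26>>2=6
sub $t1, $t1, 19 → $t1=(-93)-19=-112
add $t2, $t2, 20 → $t2=6+20=26
add $t7, $t7, 3 → $t7=19+3=22
cmp $t7, 22  (cmp 22,22)
blt L2: not taken
srl $t2, $t2, 3 → $t2=26>>3=3
halt.

-112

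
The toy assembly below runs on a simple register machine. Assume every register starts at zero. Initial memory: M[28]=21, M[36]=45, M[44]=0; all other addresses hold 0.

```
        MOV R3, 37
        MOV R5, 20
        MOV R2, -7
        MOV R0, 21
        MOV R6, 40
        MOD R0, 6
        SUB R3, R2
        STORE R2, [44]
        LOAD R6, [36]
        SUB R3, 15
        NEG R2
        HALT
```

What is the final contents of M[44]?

-7

MOV R3, 37 → R3=37
MOV R5, 20 → R5=20
MOV R2, -7 → R2=-7
MOV R0, 21 → R0=21
MOV R6, 40 → R6=40
MOD R0, 6 → R0=21%6=3
SUB R3, R2 → R3=37-(-7)=44
STORE R2, [44] → M[44]=-7
LOAD R6, [36] → R6=M[36]=45
SUB R3, 15 → R3=44-15=29
NEG R2 → R2=-(-7)=7
halt.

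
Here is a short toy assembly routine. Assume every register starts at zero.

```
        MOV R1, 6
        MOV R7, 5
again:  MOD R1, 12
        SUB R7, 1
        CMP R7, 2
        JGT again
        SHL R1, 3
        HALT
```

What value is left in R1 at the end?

48

MOV R1, 6 → R1=6
MOV R7, 5 → R7=5
MOD R1, 12 → R1=6%12=6
SUB R7, 1 → R7=5-1=4
CMP R7, 2  (cmp 4,2)
JGT again: taken
MOD R1, 12 → R1=6%12=6
SUB R7, 1 → R7=4-1=3
CMP R7, 2  (cmp 3,2)
JGT again: taken
MOD R1, 12 → R1=6%12=6
SUB R7, 1 → R7=3-1=2
CMP R7, 2  (cmp 2,2)
JGT again: not taken
SHL R1, 3 → R1=6<<3=48
halt.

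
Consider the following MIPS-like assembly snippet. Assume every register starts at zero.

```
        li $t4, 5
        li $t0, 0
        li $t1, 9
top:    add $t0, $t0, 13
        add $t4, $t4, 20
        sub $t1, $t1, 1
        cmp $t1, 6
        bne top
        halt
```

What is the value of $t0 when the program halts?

after li $t4, 5: $t4=5
after li $t0, 0: $t0=0
after li $t1, 9: $t1=9
after add $t0, $t0, 13: $t0=0+13=13
after add $t4, $t4, 20: $t4=5+20=25
after sub $t1, $t1, 1: $t1=9-1=8
cmp $t1, 6  (cmp 8,6)
bne top: taken
after add $t0, $t0, 13: $t0=13+13=26
after add $t4, $t4, 20: $t4=25+20=45
after sub $t1, $t1, 1: $t1=8-1=7
cmp $t1, 6  (cmp 7,6)
bne top: taken
after add $t0, $t0, 13: $t0=26+13=39
after add $t4, $t4, 20: $t4=45+20=65
after sub $t1, $t1, 1: $t1=7-1=6
cmp $t1, 6  (cmp 6,6)
bne top: not taken
halt.

39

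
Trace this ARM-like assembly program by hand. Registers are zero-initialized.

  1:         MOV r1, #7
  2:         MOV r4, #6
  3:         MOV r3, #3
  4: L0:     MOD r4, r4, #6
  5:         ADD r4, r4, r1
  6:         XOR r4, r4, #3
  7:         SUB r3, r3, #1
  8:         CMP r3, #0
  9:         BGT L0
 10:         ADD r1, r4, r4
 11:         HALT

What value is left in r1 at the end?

r1=7
r4=6
r3=3
r4=6%6=0
r4=0+7=7
r4=7^3=4
r3=3-1=2
CMP r3, #0  (cmp 2,0)
BGT L0: taken
r4=4%6=4
r4=4+7=11
r4=11^3=8
r3=2-1=1
CMP r3, #0  (cmp 1,0)
BGT L0: taken
r4=8%6=2
r4=2+7=9
r4=9^3=10
r3=1-1=0
CMP r3, #0  (cmp 0,0)
BGT L0: not taken
r1=10+10=20
halt.

20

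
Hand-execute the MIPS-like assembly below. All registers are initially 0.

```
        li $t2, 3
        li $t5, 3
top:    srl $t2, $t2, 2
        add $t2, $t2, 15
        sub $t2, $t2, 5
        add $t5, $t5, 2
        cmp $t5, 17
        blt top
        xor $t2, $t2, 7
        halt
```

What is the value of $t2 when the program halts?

10

li $t2, 3 → $t2=3
li $t5, 3 → $t5=3
srl $t2, $t2, 2 → $t2=3>>2=0
add $t2, $t2, 15 → $t2=0+15=15
sub $t2, $t2, 5 → $t2=15-5=10
add $t5, $t5, 2 → $t5=3+2=5
cmp $t5, 17  (cmp 5,17)
blt top: taken
srl $t2, $t2, 2 → $t2=10>>2=2
add $t2, $t2, 15 → $t2=2+15=17
sub $t2, $t2, 5 → $t2=17-5=12
add $t5, $t5, 2 → $t5=5+2=7
cmp $t5, 17  (cmp 7,17)
blt top: taken
srl $t2, $t2, 2 → $t2=12>>2=3
add $t2, $t2, 15 → $t2=3+15=18
sub $t2, $t2, 5 → $t2=18-5=13
add $t5, $t5, 2 → $t5=7+2=9
cmp $t5, 17  (cmp 9,17)
blt top: taken
srl $t2, $t2, 2 → $t2=13>>2=3
add $t2, $t2, 15 → $t2=3+15=18
sub $t2, $t2, 5 → $t2=18-5=13
add $t5, $t5, 2 → $t5=9+2=11
cmp $t5, 17  (cmp 11,17)
blt top: taken
srl $t2, $t2, 2 → $t2=13>>2=3
add $t2, $t2, 15 → $t2=3+15=18
sub $t2, $t2, 5 → $t2=18-5=13
add $t5, $t5, 2 → $t5=11+2=13
cmp $t5, 17  (cmp 13,17)
blt top: taken
srl $t2, $t2, 2 → $t2=13>>2=3
add $t2, $t2, 15 → $t2=3+15=18
sub $t2, $t2, 5 → $t2=18-5=13
add $t5, $t5, 2 → $t5=13+2=15
cmp $t5, 17  (cmp 15,17)
blt top: taken
srl $t2, $t2, 2 → $t2=13>>2=3
add $t2, $t2, 15 → $t2=3+15=18
sub $t2, $t2, 5 → $t2=18-5=13
add $t5, $t5, 2 → $t5=15+2=17
cmp $t5, 17  (cmp 17,17)
blt top: not taken
xor $t2, $t2, 7 → $t2=13^7=10
halt.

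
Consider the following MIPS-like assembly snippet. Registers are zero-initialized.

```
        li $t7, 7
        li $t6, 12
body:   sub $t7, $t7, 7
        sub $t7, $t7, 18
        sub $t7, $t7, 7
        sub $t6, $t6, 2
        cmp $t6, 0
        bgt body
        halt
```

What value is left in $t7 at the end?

-185

li $t7, 7 → $t7=7
li $t6, 12 → $t6=12
sub $t7, $t7, 7 → $t7=7-7=0
sub $t7, $t7, 18 → $t7=0-18=-18
sub $t7, $t7, 7 → $t7=(-18)-7=-25
sub $t6, $t6, 2 → $t6=12-2=10
cmp $t6, 0  (cmp 10,0)
bgt body: taken
sub $t7, $t7, 7 → $t7=(-25)-7=-32
sub $t7, $t7, 18 → $t7=(-32)-18=-50
sub $t7, $t7, 7 → $t7=(-50)-7=-57
sub $t6, $t6, 2 → $t6=10-2=8
cmp $t6, 0  (cmp 8,0)
bgt body: taken
sub $t7, $t7, 7 → $t7=(-57)-7=-64
sub $t7, $t7, 18 → $t7=(-64)-18=-82
sub $t7, $t7, 7 → $t7=(-82)-7=-89
sub $t6, $t6, 2 → $t6=8-2=6
cmp $t6, 0  (cmp 6,0)
bgt body: taken
sub $t7, $t7, 7 → $t7=(-89)-7=-96
sub $t7, $t7, 18 → $t7=(-96)-18=-114
sub $t7, $t7, 7 → $t7=(-114)-7=-121
sub $t6, $t6, 2 → $t6=6-2=4
cmp $t6, 0  (cmp 4,0)
bgt body: taken
sub $t7, $t7, 7 → $t7=(-121)-7=-128
sub $t7, $t7, 18 → $t7=(-128)-18=-146
sub $t7, $t7, 7 → $t7=(-146)-7=-153
sub $t6, $t6, 2 → $t6=4-2=2
cmp $t6, 0  (cmp 2,0)
bgt body: taken
sub $t7, $t7, 7 → $t7=(-153)-7=-160
sub $t7, $t7, 18 → $t7=(-160)-18=-178
sub $t7, $t7, 7 → $t7=(-178)-7=-185
sub $t6, $t6, 2 → $t6=2-2=0
cmp $t6, 0  (cmp 0,0)
bgt body: not taken
halt.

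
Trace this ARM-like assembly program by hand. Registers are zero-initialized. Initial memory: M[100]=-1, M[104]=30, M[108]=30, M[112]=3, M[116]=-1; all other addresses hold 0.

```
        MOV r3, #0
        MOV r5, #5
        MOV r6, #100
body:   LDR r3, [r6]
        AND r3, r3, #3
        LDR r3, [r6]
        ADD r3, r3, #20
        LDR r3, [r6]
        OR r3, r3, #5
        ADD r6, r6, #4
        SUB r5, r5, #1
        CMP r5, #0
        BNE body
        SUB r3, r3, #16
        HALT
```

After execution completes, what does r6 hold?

120

after MOV r3, #0: r3=0
after MOV r5, #5: r5=5
after MOV r6, #100: r6=100
after LDR r3, [r6]: r3=M[100]=-1
after AND r3, r3, #3: r3=(-1)&3=3
after LDR r3, [r6]: r3=M[100]=-1
after ADD r3, r3, #20: r3=(-1)+20=19
after LDR r3, [r6]: r3=M[100]=-1
after OR r3, r3, #5: r3=(-1)|5=-1
after ADD r6, r6, #4: r6=100+4=104
after SUB r5, r5, #1: r5=5-1=4
CMP r5, #0  (cmp 4,0)
BNE body: taken
after LDR r3, [r6]: r3=M[104]=30
after AND r3, r3, #3: r3=30&3=2
after LDR r3, [r6]: r3=M[104]=30
after ADD r3, r3, #20: r3=30+20=50
after LDR r3, [r6]: r3=M[104]=30
after OR r3, r3, #5: r3=30|5=31
after ADD r6, r6, #4: r6=104+4=108
after SUB r5, r5, #1: r5=4-1=3
CMP r5, #0  (cmp 3,0)
BNE body: taken
after LDR r3, [r6]: r3=M[108]=30
after AND r3, r3, #3: r3=30&3=2
after LDR r3, [r6]: r3=M[108]=30
after ADD r3, r3, #20: r3=30+20=50
after LDR r3, [r6]: r3=M[108]=30
after OR r3, r3, #5: r3=30|5=31
after ADD r6, r6, #4: r6=108+4=112
after SUB r5, r5, #1: r5=3-1=2
CMP r5, #0  (cmp 2,0)
BNE body: taken
after LDR r3, [r6]: r3=M[112]=3
after AND r3, r3, #3: r3=3&3=3
after LDR r3, [r6]: r3=M[112]=3
after ADD r3, r3, #20: r3=3+20=23
after LDR r3, [r6]: r3=M[112]=3
after OR r3, r3, #5: r3=3|5=7
after ADD r6, r6, #4: r6=112+4=116
after SUB r5, r5, #1: r5=2-1=1
CMP r5, #0  (cmp 1,0)
BNE body: taken
after LDR r3, [r6]: r3=M[116]=-1
after AND r3, r3, #3: r3=(-1)&3=3
after LDR r3, [r6]: r3=M[116]=-1
after ADD r3, r3, #20: r3=(-1)+20=19
after LDR r3, [r6]: r3=M[116]=-1
after OR r3, r3, #5: r3=(-1)|5=-1
after ADD r6, r6, #4: r6=116+4=120
after SUB r5, r5, #1: r5=1-1=0
CMP r5, #0  (cmp 0,0)
BNE body: not taken
after SUB r3, r3, #16: r3=(-1)-16=-17
halt.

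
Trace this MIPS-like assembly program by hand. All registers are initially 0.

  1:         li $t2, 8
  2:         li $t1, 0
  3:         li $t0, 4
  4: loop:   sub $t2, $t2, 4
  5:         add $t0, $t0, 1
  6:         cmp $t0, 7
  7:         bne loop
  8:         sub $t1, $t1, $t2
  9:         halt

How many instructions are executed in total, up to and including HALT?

after li $t2, 8: $t2=8
after li $t1, 0: $t1=0
after li $t0, 4: $t0=4
after sub $t2, $t2, 4: $t2=8-4=4
after add $t0, $t0, 1: $t0=4+1=5
cmp $t0, 7  (cmp 5,7)
bne loop: taken
after sub $t2, $t2, 4: $t2=4-4=0
after add $t0, $t0, 1: $t0=5+1=6
cmp $t0, 7  (cmp 6,7)
bne loop: taken
after sub $t2, $t2, 4: $t2=0-4=-4
after add $t0, $t0, 1: $t0=6+1=7
cmp $t0, 7  (cmp 7,7)
bne loop: not taken
after sub $t1, $t1, $t2: $t1=0-(-4)=4
halt.
Total executed instructions: 17.

17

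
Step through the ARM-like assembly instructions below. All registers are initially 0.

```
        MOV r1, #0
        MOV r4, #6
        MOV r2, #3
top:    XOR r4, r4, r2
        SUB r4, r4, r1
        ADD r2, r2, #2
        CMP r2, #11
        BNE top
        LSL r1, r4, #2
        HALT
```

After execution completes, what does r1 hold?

56

r1=0
r4=6
r2=3
r4=6^3=5
r4=5-0=5
r2=3+2=5
CMP r2, #11  (cmp 5,11)
BNE top: taken
r4=5^5=0
r4=0-0=0
r2=5+2=7
CMP r2, #11  (cmp 7,11)
BNE top: taken
r4=0^7=7
r4=7-0=7
r2=7+2=9
CMP r2, #11  (cmp 9,11)
BNE top: taken
r4=7^9=14
r4=14-0=14
r2=9+2=11
CMP r2, #11  (cmp 11,11)
BNE top: not taken
r1=14<<2=56
halt.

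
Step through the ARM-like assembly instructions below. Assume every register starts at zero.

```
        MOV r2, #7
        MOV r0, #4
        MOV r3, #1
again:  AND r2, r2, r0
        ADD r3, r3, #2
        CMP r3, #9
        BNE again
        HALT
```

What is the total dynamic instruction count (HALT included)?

20

r2=7
r0=4
r3=1
r2=7&4=4
r3=1+2=3
CMP r3, #9  (cmp 3,9)
BNE again: taken
r2=4&4=4
r3=3+2=5
CMP r3, #9  (cmp 5,9)
BNE again: taken
r2=4&4=4
r3=5+2=7
CMP r3, #9  (cmp 7,9)
BNE again: taken
r2=4&4=4
r3=7+2=9
CMP r3, #9  (cmp 9,9)
BNE again: not taken
halt.
Total executed instructions: 20.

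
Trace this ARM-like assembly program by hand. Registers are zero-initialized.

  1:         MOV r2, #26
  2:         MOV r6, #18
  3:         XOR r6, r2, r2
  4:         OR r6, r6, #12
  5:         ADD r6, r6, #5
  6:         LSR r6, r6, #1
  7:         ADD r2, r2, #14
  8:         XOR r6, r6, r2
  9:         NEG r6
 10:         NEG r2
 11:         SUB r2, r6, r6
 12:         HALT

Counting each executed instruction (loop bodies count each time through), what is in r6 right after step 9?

after MOV r2, #26: r2=26
after MOV r6, #18: r6=18
after XOR r6, r2, r2: r6=26^26=0
after OR r6, r6, #12: r6=0|12=12
after ADD r6, r6, #5: r6=12+5=17
after LSR r6, r6, #1: r6=17>>1=8
after ADD r2, r2, #14: r2=26+14=40
after XOR r6, r6, r2: r6=8^40=32
after NEG r6: r6=-(32)=-32
After step 9: r6 = -32.

-32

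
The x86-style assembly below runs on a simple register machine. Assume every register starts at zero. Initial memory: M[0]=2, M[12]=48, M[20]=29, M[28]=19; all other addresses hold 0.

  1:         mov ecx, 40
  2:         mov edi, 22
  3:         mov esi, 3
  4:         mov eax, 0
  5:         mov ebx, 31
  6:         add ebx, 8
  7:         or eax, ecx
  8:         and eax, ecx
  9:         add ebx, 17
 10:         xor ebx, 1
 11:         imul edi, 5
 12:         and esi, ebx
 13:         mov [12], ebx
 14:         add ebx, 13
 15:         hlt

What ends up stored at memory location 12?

57

after mov ecx, 40: ecx=40
after mov edi, 22: edi=22
after mov esi, 3: esi=3
after mov eax, 0: eax=0
after mov ebx, 31: ebx=31
after add ebx, 8: ebx=31+8=39
after or eax, ecx: eax=0|40=40
after and eax, ecx: eax=40&40=40
after add ebx, 17: ebx=39+17=56
after xor ebx, 1: ebx=56^1=57
after imul edi, 5: edi=22*5=110
after and esi, ebx: esi=3&57=1
mov [12], ebx → M[12]=57
after add ebx, 13: ebx=57+13=70
halt.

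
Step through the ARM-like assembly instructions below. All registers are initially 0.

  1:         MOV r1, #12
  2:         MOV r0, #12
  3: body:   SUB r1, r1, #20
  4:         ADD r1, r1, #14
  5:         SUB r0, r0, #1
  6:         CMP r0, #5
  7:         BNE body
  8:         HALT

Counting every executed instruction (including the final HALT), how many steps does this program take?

MOV r1, #12 → r1=12
MOV r0, #12 → r0=12
SUB r1, r1, #20 → r1=12-20=-8
ADD r1, r1, #14 → r1=(-8)+14=6
SUB r0, r0, #1 → r0=12-1=11
CMP r0, #5  (cmp 11,5)
BNE body: taken
SUB r1, r1, #20 → r1=6-20=-14
ADD r1, r1, #14 → r1=(-14)+14=0
SUB r0, r0, #1 → r0=11-1=10
CMP r0, #5  (cmp 10,5)
BNE body: taken
SUB r1, r1, #20 → r1=0-20=-20
ADD r1, r1, #14 → r1=(-20)+14=-6
SUB r0, r0, #1 → r0=10-1=9
CMP r0, #5  (cmp 9,5)
BNE body: taken
SUB r1, r1, #20 → r1=(-6)-20=-26
ADD r1, r1, #14 → r1=(-26)+14=-12
SUB r0, r0, #1 → r0=9-1=8
CMP r0, #5  (cmp 8,5)
BNE body: taken
SUB r1, r1, #20 → r1=(-12)-20=-32
ADD r1, r1, #14 → r1=(-32)+14=-18
SUB r0, r0, #1 → r0=8-1=7
CMP r0, #5  (cmp 7,5)
BNE body: taken
SUB r1, r1, #20 → r1=(-18)-20=-38
ADD r1, r1, #14 → r1=(-38)+14=-24
SUB r0, r0, #1 → r0=7-1=6
CMP r0, #5  (cmp 6,5)
BNE body: taken
SUB r1, r1, #20 → r1=(-24)-20=-44
ADD r1, r1, #14 → r1=(-44)+14=-30
SUB r0, r0, #1 → r0=6-1=5
CMP r0, #5  (cmp 5,5)
BNE body: not taken
halt.
Total executed instructions: 38.

38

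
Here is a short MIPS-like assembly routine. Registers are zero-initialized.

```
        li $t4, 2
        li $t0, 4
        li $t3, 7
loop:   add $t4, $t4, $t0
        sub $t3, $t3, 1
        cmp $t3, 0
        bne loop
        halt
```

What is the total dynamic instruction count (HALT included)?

32

$t4=2
$t0=4
$t3=7
$t4=2+4=6
$t3=7-1=6
cmp $t3, 0  (cmp 6,0)
bne loop: taken
$t4=6+4=10
$t3=6-1=5
cmp $t3, 0  (cmp 5,0)
bne loop: taken
$t4=10+4=14
$t3=5-1=4
cmp $t3, 0  (cmp 4,0)
bne loop: taken
$t4=14+4=18
$t3=4-1=3
cmp $t3, 0  (cmp 3,0)
bne loop: taken
$t4=18+4=22
$t3=3-1=2
cmp $t3, 0  (cmp 2,0)
bne loop: taken
$t4=22+4=26
$t3=2-1=1
cmp $t3, 0  (cmp 1,0)
bne loop: taken
$t4=26+4=30
$t3=1-1=0
cmp $t3, 0  (cmp 0,0)
bne loop: not taken
halt.
Total executed instructions: 32.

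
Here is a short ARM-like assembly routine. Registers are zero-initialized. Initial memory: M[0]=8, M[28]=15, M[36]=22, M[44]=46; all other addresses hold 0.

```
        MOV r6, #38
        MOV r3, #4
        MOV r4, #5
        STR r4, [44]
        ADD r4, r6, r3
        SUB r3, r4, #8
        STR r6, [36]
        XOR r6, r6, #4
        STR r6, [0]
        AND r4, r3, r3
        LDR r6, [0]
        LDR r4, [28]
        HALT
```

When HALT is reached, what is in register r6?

MOV r6, #38 → r6=38
MOV r3, #4 → r3=4
MOV r4, #5 → r4=5
STR r4, [44] → M[44]=5
ADD r4, r6, r3 → r4=38+4=42
SUB r3, r4, #8 → r3=42-8=34
STR r6, [36] → M[36]=38
XOR r6, r6, #4 → r6=38^4=34
STR r6, [0] → M[0]=34
AND r4, r3, r3 → r4=34&34=34
LDR r6, [0] → r6=M[0]=34
LDR r4, [28] → r4=M[28]=15
halt.

34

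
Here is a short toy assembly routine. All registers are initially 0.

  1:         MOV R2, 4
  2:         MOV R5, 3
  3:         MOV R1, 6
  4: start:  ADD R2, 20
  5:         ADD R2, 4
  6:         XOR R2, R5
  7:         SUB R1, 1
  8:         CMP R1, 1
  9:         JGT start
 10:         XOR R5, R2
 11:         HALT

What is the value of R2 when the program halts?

127

MOV R2, 4 → R2=4
MOV R5, 3 → R5=3
MOV R1, 6 → R1=6
ADD R2, 20 → R2=4+20=24
ADD R2, 4 → R2=24+4=28
XOR R2, R5 → R2=28^3=31
SUB R1, 1 → R1=6-1=5
CMP R1, 1  (cmp 5,1)
JGT start: taken
ADD R2, 20 → R2=31+20=51
ADD R2, 4 → R2=51+4=55
XOR R2, R5 → R2=55^3=52
SUB R1, 1 → R1=5-1=4
CMP R1, 1  (cmp 4,1)
JGT start: taken
ADD R2, 20 → R2=52+20=72
ADD R2, 4 → R2=72+4=76
XOR R2, R5 → R2=76^3=79
SUB R1, 1 → R1=4-1=3
CMP R1, 1  (cmp 3,1)
JGT start: taken
ADD R2, 20 → R2=79+20=99
ADD R2, 4 → R2=99+4=103
XOR R2, R5 → R2=103^3=100
SUB R1, 1 → R1=3-1=2
CMP R1, 1  (cmp 2,1)
JGT start: taken
ADD R2, 20 → R2=100+20=120
ADD R2, 4 → R2=120+4=124
XOR R2, R5 → R2=124^3=127
SUB R1, 1 → R1=2-1=1
CMP R1, 1  (cmp 1,1)
JGT start: not taken
XOR R5, R2 → R5=3^127=124
halt.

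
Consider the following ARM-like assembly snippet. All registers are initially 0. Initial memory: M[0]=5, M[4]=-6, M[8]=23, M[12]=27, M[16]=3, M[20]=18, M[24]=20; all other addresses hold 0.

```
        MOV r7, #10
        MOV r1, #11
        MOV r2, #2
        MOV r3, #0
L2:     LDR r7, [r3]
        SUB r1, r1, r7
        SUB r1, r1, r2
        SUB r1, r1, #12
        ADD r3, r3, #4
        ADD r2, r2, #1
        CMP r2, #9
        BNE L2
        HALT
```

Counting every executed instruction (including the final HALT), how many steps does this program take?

61

r7=10
r1=11
r2=2
r3=0
r7=M[0]=5
r1=11-5=6
r1=6-2=4
r1=4-12=-8
r3=0+4=4
r2=2+1=3
CMP r2, #9  (cmp 3,9)
BNE L2: taken
r7=M[4]=-6
r1=(-8)-(-6)=-2
r1=(-2)-3=-5
r1=(-5)-12=-17
r3=4+4=8
r2=3+1=4
CMP r2, #9  (cmp 4,9)
BNE L2: taken
r7=M[8]=23
r1=(-17)-23=-40
r1=(-40)-4=-44
r1=(-44)-12=-56
r3=8+4=12
r2=4+1=5
CMP r2, #9  (cmp 5,9)
BNE L2: taken
r7=M[12]=27
r1=(-56)-27=-83
r1=(-83)-5=-88
r1=(-88)-12=-100
r3=12+4=16
r2=5+1=6
CMP r2, #9  (cmp 6,9)
BNE L2: taken
r7=M[16]=3
r1=(-100)-3=-103
r1=(-103)-6=-109
r1=(-109)-12=-121
r3=16+4=20
r2=6+1=7
CMP r2, #9  (cmp 7,9)
BNE L2: taken
r7=M[20]=18
r1=(-121)-18=-139
r1=(-139)-7=-146
r1=(-146)-12=-158
r3=20+4=24
r2=7+1=8
CMP r2, #9  (cmp 8,9)
BNE L2: taken
r7=M[24]=20
r1=(-158)-20=-178
r1=(-178)-8=-186
r1=(-186)-12=-198
r3=24+4=28
r2=8+1=9
CMP r2, #9  (cmp 9,9)
BNE L2: not taken
halt.
Total executed instructions: 61.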